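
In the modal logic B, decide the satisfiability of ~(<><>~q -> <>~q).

1. ~(<><>~q -> <>~q), u
2. <><>~q, u
3. ~<>~q, u
4. q, u
5. <>~q, v
6. q, v
7. ~q, w
Accessibility: uRu, uRv, vRu, vRv, vRw, wRv, wRw

Yes, satisfiable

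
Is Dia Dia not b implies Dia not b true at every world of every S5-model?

Yes, valid

Tableau for the negation not (Dia Dia not b implies Dia not b):
1. not (Dia Dia not b implies Dia not b), 0
2. Dia Dia not b, 0   [neg-implies-rule on 1]
3. not Dia not b, 0   [neg-implies-rule on 1]
4. b, 0   [neg-Dia-rule on 3 via 0R0]
5. Dia not b, 1   [Dia-rule on 2: fresh world 1, 0R1]
6. b, 1   [neg-Dia-rule on 3 via 0R1]
7. not b, 2   [Dia-rule on 5: fresh world 2, 1R2]
8. b, 2   [neg-Dia-rule on 3 via 0R2]
Accessibility: 0R0, 0R1, 0R2, 1R0, 1R1, 1R2, 2R0, 2R1, 2R2
Branch closes: b and not b both at 2.
All branches of the negation close; one closing branch shown above.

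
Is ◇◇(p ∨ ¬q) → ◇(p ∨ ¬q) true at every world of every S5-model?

Tableau for the negation ¬(◇◇(p ∨ ¬q) → ◇(p ∨ ¬q)):
1. ¬(◇◇(p ∨ ¬q) → ◇(p ∨ ¬q)), w0
2. ◇◇(p ∨ ¬q), w0
3. ¬◇(p ∨ ¬q), w0
4. ¬(p ∨ ¬q), w0
5. ¬p, w0
6. q, w0
7. ◇(p ∨ ¬q), w1
8. ¬(p ∨ ¬q), w1
9. ¬p, w1
10. q, w1
11. p ∨ ¬q, w2
12. ¬(p ∨ ¬q), w2
13. ¬p, w2
14. q, w2
15. ¬q, w2
Accessibility: w0Rw0, w0Rw1, w0Rw2, w1Rw0, w1Rw1, w1Rw2, w2Rw0, w2Rw1, w2Rw2
Branch closes: q and ¬q both at w2.
All branches of the negation close; one closing branch shown above.

Valid in S5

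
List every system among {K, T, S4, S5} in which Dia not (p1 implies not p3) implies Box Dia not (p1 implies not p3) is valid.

S4-tableau for the negation not (Dia not (p1 implies not p3) implies Box Dia not (p1 implies not p3)):
1. not (Dia not (p1 implies not p3) implies Box Dia not (p1 implies not p3)), 0
2. Dia not (p1 implies not p3), 0
3. not Box Dia not (p1 implies not p3), 0
4. not (p1 implies not p3), 1
5. p1, 1
6. p3, 1
7. not Dia not (p1 implies not p3), 2
8. p1 implies not p3, 2
9. not p3, 2
Accessibility: 0R0, 0R1, 0R2, 1R1, 2R2
Complete open branch: countermodel on an S4-frame, so not valid in S4, nor in K, T (the same frame is also a K-frame and a T-frame).
S5-tableau for the negation not (Dia not (p1 implies not p3) implies Box Dia not (p1 implies not p3)):
1. not (Dia not (p1 implies not p3) implies Box Dia not (p1 implies not p3)), 0
2. Dia not (p1 implies not p3), 0
3. not Box Dia not (p1 implies not p3), 0
4. not (p1 implies not p3), 1
5. p1, 1
6. p3, 1
7. not Dia not (p1 implies not p3), 2
8. p1 implies not p3, 0
9. p1 implies not p3, 1
10. p1 implies not p3, 2
11. not p3, 0
12. not p3, 1
Accessibility: 0R0, 0R1, 0R2, 1R0, 1R1, 1R2, 2R0, 2R1, 2R2
Branch closes: p3 and not p3 both at 1.
Every branch closes (one shown): valid in S5.

S5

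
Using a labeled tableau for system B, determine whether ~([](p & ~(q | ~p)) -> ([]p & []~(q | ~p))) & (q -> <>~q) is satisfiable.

Unsatisfiable (every branch closes)

1. ~([](p & ~(q | ~p)) -> ([]p & []~(q | ~p))) & (q -> <>~q), u
2. ~([](p & ~(q | ~p)) -> ([]p & []~(q | ~p))), u
3. q -> <>~q, u
4. [](p & ~(q | ~p)), u
5. ~([]p & []~(q | ~p)), u
6. p & ~(q | ~p), u
7. p, u
8. ~(q | ~p), u
9. ~q, u
10. <>~q, u
11. ~[]~(q | ~p), u
12. ~q, v
13. p & ~(q | ~p), v
14. p, v
15. ~(q | ~p), v
16. q | ~p, w
17. p & ~(q | ~p), w
18. p, w
19. ~(q | ~p), w
20. ~q, w
21. ~p, w
Accessibility: uRu, uRv, uRw, vRu, vRv, wRu, wRw
Branch closes: p and ~p both at w.
All branches of the tableau close; one closing branch shown above.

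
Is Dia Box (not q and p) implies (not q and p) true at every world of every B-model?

Tableau for the negation not (Dia Box (not q and p) implies (not q and p)):
1. not (Dia Box (not q and p) implies (not q and p)), 0
2. Dia Box (not q and p), 0   [neg-implies-rule on 1]
3. not (not q and p), 0   [neg-implies-rule on 1]
4. not p, 0   [neg-and-rule on 3 (branches; this branch)]
5. Box (not q and p), 1   [Dia-rule on 2: fresh world 1, 0R1]
6. not q and p, 0   [Box-rule on 5 via 1R0]
7. not q, 0   [and-rule on 6]
8. p, 0   [and-rule on 6]
Accessibility: 0R0, 0R1, 1R0, 1R1
Branch closes: p and not p both at 0.
Every branch of the negation's tableau closes; the branch above is one of them.

Valid in B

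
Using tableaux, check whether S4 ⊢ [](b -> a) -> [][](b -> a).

Tableau for the negation ~([](b -> a) -> [][](b -> a)):
1. ~([](b -> a) -> [][](b -> a)), 0
2. [](b -> a), 0   [~->-rule on 1]
3. ~[][](b -> a), 0   [~->-rule on 1]
4. b -> a, 0   [[]-rule on 2 via 0R0]
5. a, 0   [->-rule on 4 (branches; this branch)]
6. ~[](b -> a), 1   [~[]-rule on 3: fresh world 1, 0R1]
7. b -> a, 1   [[]-rule on 2 via 0R1]
8. a, 1   [->-rule on 7 (branches; this branch)]
9. ~(b -> a), 2   [~[]-rule on 6: fresh world 2, 1R2]
10. b, 2   [~->-rule on 9]
11. ~a, 2   [~->-rule on 9]
12. b -> a, 2   [[]-rule on 2 via 0R2]
13. a, 2   [->-rule on 12 (branches; this branch)]
Accessibility: 0R0, 0R1, 0R2, 1R1, 1R2, 2R2
Branch closes: a and ~a both at 2.
All branches of the negation close; one closing branch shown above.

Yes, valid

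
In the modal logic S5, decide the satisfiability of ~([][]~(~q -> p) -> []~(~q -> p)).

1. ~([][]~(~q -> p) -> []~(~q -> p)), 0
2. [][]~(~q -> p), 0
3. ~[]~(~q -> p), 0
4. []~(~q -> p), 0
5. ~(~q -> p), 0
6. ~q, 0
7. ~p, 0
8. ~q -> p, 1
9. []~(~q -> p), 1
10. ~(~q -> p), 1
11. ~q, 1
12. ~p, 1
13. p, 1
Accessibility: 0R0, 0R1, 1R0, 1R1
Branch closes: p and ~p both at 1.
All branches of the tableau close; one closing branch shown above.

No, unsatisfiable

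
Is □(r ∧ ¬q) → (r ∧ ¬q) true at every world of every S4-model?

Tableau for the negation ¬(□(r ∧ ¬q) → (r ∧ ¬q)):
1. ¬(□(r ∧ ¬q) → (r ∧ ¬q)), w0
2. □(r ∧ ¬q), w0   [¬→-rule on 1]
3. ¬(r ∧ ¬q), w0   [¬→-rule on 1]
4. r ∧ ¬q, w0   [□-rule on 2 via w0Rw0]
5. r, w0   [∧-rule on 4]
6. ¬q, w0   [∧-rule on 4]
7. q, w0   [¬∧-rule on 3 (branches; this branch)]
Accessibility: w0Rw0
Branch closes: q and ¬q both at w0.
Every branch of the negation's tableau closes; the branch above is one of them.

Yes, valid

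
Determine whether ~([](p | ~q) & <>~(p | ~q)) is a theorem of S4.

Tableau for the negation [](p | ~q) & <>~(p | ~q):
1. [](p | ~q) & <>~(p | ~q), 0
2. [](p | ~q), 0
3. <>~(p | ~q), 0
4. p | ~q, 0
5. ~q, 0
6. ~(p | ~q), 1
7. ~p, 1
8. q, 1
9. p | ~q, 1
10. ~q, 1
Accessibility: 0R0, 0R1, 1R1
Branch closes: q and ~q both at 1.
Every branch of the negation's tableau closes; the branch above is one of them.

Yes, valid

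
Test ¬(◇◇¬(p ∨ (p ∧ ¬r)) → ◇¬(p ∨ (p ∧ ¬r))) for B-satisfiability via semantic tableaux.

1. ¬(◇◇¬(p ∨ (p ∧ ¬r)) → ◇¬(p ∨ (p ∧ ¬r))), u
2. ◇◇¬(p ∨ (p ∧ ¬r)), u
3. ¬◇¬(p ∨ (p ∧ ¬r)), u
4. p ∨ (p ∧ ¬r), u
5. p ∧ ¬r, u
6. p, u
7. ¬r, u
8. ◇¬(p ∨ (p ∧ ¬r)), v
9. p ∨ (p ∧ ¬r), v
10. p ∧ ¬r, v
11. p, v
12. ¬r, v
13. ¬(p ∨ (p ∧ ¬r)), w
14. ¬p, w
15. ¬(p ∧ ¬r), w
16. r, w
Accessibility: uRu, uRv, vRu, vRv, vRw, wRv, wRw

Satisfiable (open branch found)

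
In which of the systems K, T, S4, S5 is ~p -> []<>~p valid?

S4-tableau for the negation ~(~p -> []<>~p):
1. ~(~p -> []<>~p), u
2. ~p, u
3. ~[]<>~p, u
4. ~<>~p, v
5. p, v
Accessibility: uRu, uRv, vRv
Complete open branch: countermodel on an S4-frame, so not valid in S4, nor in K, T (the same frame is also a K-frame and a T-frame).
S5-tableau for the negation ~(~p -> []<>~p):
1. ~(~p -> []<>~p), u
2. ~p, u
3. ~[]<>~p, u
4. ~<>~p, v
5. p, u
Accessibility: uRu, uRv, vRu, vRv
Branch closes: p and ~p both at u.
Every branch closes (one shown): valid in S5.

S5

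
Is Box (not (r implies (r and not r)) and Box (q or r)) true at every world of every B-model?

Invalid (countermodel exists)

Tableau for the negation not Box (not (r implies (r and not r)) and Box (q or r)):
1. not Box (not (r implies (r and not r)) and Box (q or r)), 0
2. not (not (r implies (r and not r)) and Box (q or r)), 1
3. not Box (q or r), 1
4. not (q or r), 2
5. not q, 2
6. not r, 2
Accessibility: 0R0, 0R1, 1R0, 1R1, 1R2, 2R1, 2R2
The negation has an open branch (countermodel exists).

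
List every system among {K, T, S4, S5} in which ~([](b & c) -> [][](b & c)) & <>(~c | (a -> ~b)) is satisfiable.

S4-tableau for the formula:
1. ~([](b & c) -> [][](b & c)) & <>(~c | (a -> ~b)), w0
2. ~([](b & c) -> [][](b & c)), w0
3. <>(~c | (a -> ~b)), w0
4. [](b & c), w0
5. ~[][](b & c), w0
6. b & c, w0
7. b, w0
8. c, w0
9. ~c | (a -> ~b), w1
10. b & c, w1
11. b, w1
12. c, w1
13. a -> ~b, w1
14. ~a, w1
15. ~[](b & c), w2
16. b & c, w2
17. b, w2
18. c, w2
19. ~(b & c), w3
20. b & c, w3
21. b, w3
22. c, w3
23. ~c, w3
Accessibility: w0Rw0, w0Rw1, w0Rw2, w0Rw3, w1Rw1, w2Rw2, w2Rw3, w3Rw3
Branch closes: c and ~c both at w3.
Every branch closes (one shown): unsatisfiable in S4, hence also in S5 (every S5-frame is an S4-frame).
T-tableau for the formula:
1. ~([](b & c) -> [][](b & c)) & <>(~c | (a -> ~b)), w0
2. ~([](b & c) -> [][](b & c)), w0
3. <>(~c | (a -> ~b)), w0
4. [](b & c), w0
5. ~[][](b & c), w0
6. b & c, w0
7. b, w0
8. c, w0
9. ~c | (a -> ~b), w1
10. b & c, w1
11. b, w1
12. c, w1
13. a -> ~b, w1
14. ~a, w1
15. ~[](b & c), w2
16. b & c, w2
17. b, w2
18. c, w2
19. ~(b & c), w3
20. ~c, w3
Accessibility: w0Rw0, w0Rw1, w0Rw2, w1Rw1, w2Rw2, w2Rw3, w3Rw3
Complete open branch: satisfiable in T, hence also in K (this T-model is also a K-model).

K, T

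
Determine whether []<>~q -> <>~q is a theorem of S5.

Tableau for the negation ~([]<>~q -> <>~q):
1. ~([]<>~q -> <>~q), w0
2. []<>~q, w0   [~->-rule on 1]
3. ~<>~q, w0   [~->-rule on 1]
4. <>~q, w0   [[]-rule on 2 via w0Rw0]
5. q, w0   [~<>-rule on 3 via w0Rw0]
6. ~q, w1   [<>-rule on 4: fresh world w1, w0Rw1]
7. <>~q, w1   [[]-rule on 2 via w0Rw1]
8. q, w1   [~<>-rule on 3 via w0Rw1]
Accessibility: w0Rw0, w0Rw1, w1Rw0, w1Rw1
Branch closes: q and ~q both at w1.
All branches of the negation close; one closing branch shown above.

Valid in S5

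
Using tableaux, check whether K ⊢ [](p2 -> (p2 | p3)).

Yes, valid

Tableau for the negation ~[](p2 -> (p2 | p3)):
1. ~[](p2 -> (p2 | p3)), w0
2. ~(p2 -> (p2 | p3)), w1   [~[]-rule on 1: fresh world w1, w0Rw1]
3. p2, w1   [~->-rule on 2]
4. ~(p2 | p3), w1   [~->-rule on 2]
5. ~p2, w1   [~|-rule on 4]
6. ~p3, w1   [~|-rule on 4]
Accessibility: w0Rw1
Branch closes: p2 and ~p2 both at w1.
Every branch of the negation's tableau closes; the branch above is one of them.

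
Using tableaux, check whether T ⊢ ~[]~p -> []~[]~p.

Tableau for the negation ~(~[]~p -> []~[]~p):
1. ~(~[]~p -> []~[]~p), u
2. ~[]~p, u
3. ~[]~[]~p, u
4. p, v
5. []~p, w
6. ~p, w
Accessibility: uRu, uRv, uRw, vRv, wRw
The negation has an open branch (countermodel exists).

No, not valid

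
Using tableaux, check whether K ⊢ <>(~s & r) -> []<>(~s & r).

Tableau for the negation ~(<>(~s & r) -> []<>(~s & r)):
1. ~(<>(~s & r) -> []<>(~s & r)), 0
2. <>(~s & r), 0   [~->-rule on 1]
3. ~[]<>(~s & r), 0   [~->-rule on 1]
4. ~s & r, 1   [<>-rule on 2: fresh world 1, 0R1]
5. ~s, 1   [&-rule on 4]
6. r, 1   [&-rule on 4]
7. ~<>(~s & r), 2   [~[]-rule on 3: fresh world 2, 0R2]
Accessibility: 0R1, 0R2
The negation has an open branch (countermodel exists).

No, not valid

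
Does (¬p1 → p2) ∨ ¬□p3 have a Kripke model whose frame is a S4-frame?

1. (¬p1 → p2) ∨ ¬□p3, 0
2. ¬□p3, 0   [∨-rule on 1 (branches; this branch)]
3. ¬p3, 1   [¬□-rule on 2: fresh world 1, 0R1]
Accessibility: 0R0, 0R1, 1R1

Yes, satisfiable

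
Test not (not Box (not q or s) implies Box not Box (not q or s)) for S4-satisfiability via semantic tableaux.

1. not (not Box (not q or s) implies Box not Box (not q or s)), w0
2. not Box (not q or s), w0
3. not Box not Box (not q or s), w0
4. not (not q or s), w1
5. q, w1
6. not s, w1
7. Box (not q or s), w2
8. not q or s, w2
9. s, w2
Accessibility: w0Rw0, w0Rw1, w0Rw2, w1Rw1, w2Rw2

Yes, satisfiable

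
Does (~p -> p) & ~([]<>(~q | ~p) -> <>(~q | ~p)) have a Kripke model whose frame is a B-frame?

1. (~p -> p) & ~([]<>(~q | ~p) -> <>(~q | ~p)), w0
2. ~p -> p, w0   [&-rule on 1]
3. ~([]<>(~q | ~p) -> <>(~q | ~p)), w0   [&-rule on 1]
4. []<>(~q | ~p), w0   [~->-rule on 3]
5. ~<>(~q | ~p), w0   [~->-rule on 3]
6. <>(~q | ~p), w0   [[]-rule on 4 via w0Rw0]
7. ~(~q | ~p), w0   [~<>-rule on 5 via w0Rw0]
8. q, w0   [~|-rule on 7]
9. p, w0   [~|-rule on 7]
10. ~q | ~p, w1   [<>-rule on 6: fresh world w1, w0Rw1]
11. <>(~q | ~p), w1   [[]-rule on 4 via w0Rw1]
12. ~(~q | ~p), w1   [~<>-rule on 5 via w0Rw1]
13. q, w1   [~|-rule on 12]
14. p, w1   [~|-rule on 12]
15. ~p, w1   [|-rule on 10 (branches; this branch)]
Accessibility: w0Rw0, w0Rw1, w1Rw0, w1Rw1
Branch closes: p and ~p both at w1.
(One branch shown.) All branches close.

Unsatisfiable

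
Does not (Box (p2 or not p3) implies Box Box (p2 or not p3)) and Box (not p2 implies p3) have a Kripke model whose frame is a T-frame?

Satisfiable

1. not (Box (p2 or not p3) implies Box Box (p2 or not p3)) and Box (not p2 implies p3), w0
2. not (Box (p2 or not p3) implies Box Box (p2 or not p3)), w0   [and-rule on 1]
3. Box (not p2 implies p3), w0   [and-rule on 1]
4. Box (p2 or not p3), w0   [neg-implies-rule on 2]
5. not Box Box (p2 or not p3), w0   [neg-implies-rule on 2]
6. not p2 implies p3, w0   [Box-rule on 3 via w0Rw0]
7. p2 or not p3, w0   [Box-rule on 4 via w0Rw0]
8. p3, w0   [implies-rule on 6 (branches; this branch)]
9. p2, w0   [or-rule on 7 (branches; this branch)]
10. not Box (p2 or not p3), w1   [neg-Box-rule on 5: fresh world w1, w0Rw1]
11. not p2 implies p3, w1   [Box-rule on 3 via w0Rw1]
12. p2 or not p3, w1   [Box-rule on 4 via w0Rw1]
13. p3, w1   [implies-rule on 11 (branches; this branch)]
14. p2, w1   [or-rule on 12 (branches; this branch)]
15. not (p2 or not p3), w2   [neg-Box-rule on 10: fresh world w2, w1Rw2]
16. not p2, w2   [neg-or-rule on 15]
17. p3, w2   [neg-or-rule on 15]
Accessibility: w0Rw0, w0Rw1, w1Rw1, w1Rw2, w2Rw2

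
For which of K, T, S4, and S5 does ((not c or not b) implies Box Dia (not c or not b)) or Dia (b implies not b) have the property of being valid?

S5

S4-tableau for the negation not (((not c or not b) implies Box Dia (not c or not b)) or Dia (b implies not b)):
1. not (((not c or not b) implies Box Dia (not c or not b)) or Dia (b implies not b)), w0
2. not ((not c or not b) implies Box Dia (not c or not b)), w0   [neg-or-rule on 1]
3. not Dia (b implies not b), w0   [neg-or-rule on 1]
4. not c or not b, w0   [neg-implies-rule on 2]
5. not Box Dia (not c or not b), w0   [neg-implies-rule on 2]
6. not (b implies not b), w0   [neg-Dia-rule on 3 via w0Rw0]
7. b, w0   [neg-implies-rule on 6]
8. not c, w0   [or-rule on 4 (branches; this branch)]
9. not Dia (not c or not b), w1   [neg-Box-rule on 5: fresh world w1, w0Rw1]
10. not (b implies not b), w1   [neg-Dia-rule on 3 via w0Rw1]
11. b, w1   [neg-implies-rule on 10]
12. not (not c or not b), w1   [neg-Dia-rule on 9 via w1Rw1]
13. c, w1   [neg-or-rule on 12]
Accessibility: w0Rw0, w0Rw1, w1Rw1
Complete open branch: countermodel on an S4-frame, so not valid in S4, nor in K, T (the same frame is also a K-frame and a T-frame).
S5-tableau for the negation not (((not c or not b) implies Box Dia (not c or not b)) or Dia (b implies not b)):
1. not (((not c or not b) implies Box Dia (not c or not b)) or Dia (b implies not b)), w0
2. not ((not c or not b) implies Box Dia (not c or not b)), w0   [neg-or-rule on 1]
3. not Dia (b implies not b), w0   [neg-or-rule on 1]
4. not c or not b, w0   [neg-implies-rule on 2]
5. not Box Dia (not c or not b), w0   [neg-implies-rule on 2]
6. not (b implies not b), w0   [neg-Dia-rule on 3 via w0Rw0]
7. b, w0   [neg-implies-rule on 6]
8. not c, w0   [or-rule on 4 (branches; this branch)]
9. not Dia (not c or not b), w1   [neg-Box-rule on 5: fresh world w1, w0Rw1]
10. not (b implies not b), w1   [neg-Dia-rule on 3 via w0Rw1]
11. b, w1   [neg-implies-rule on 10]
12. not (not c or not b), w0   [neg-Dia-rule on 9 via w1Rw0]
13. c, w0   [neg-or-rule on 12]
Accessibility: w0Rw0, w0Rw1, w1Rw0, w1Rw1
Branch closes: c and not c both at w0.
Every branch closes (one shown): valid in S5.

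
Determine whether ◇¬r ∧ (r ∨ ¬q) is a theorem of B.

Tableau for the negation ¬(◇¬r ∧ (r ∨ ¬q)):
1. ¬(◇¬r ∧ (r ∨ ¬q)), u
2. ¬(r ∨ ¬q), u   [¬∧-rule on 1 (branches; this branch)]
3. ¬r, u   [¬∨-rule on 2]
4. q, u   [¬∨-rule on 2]
Accessibility: uRu
The negation has an open branch (countermodel exists).

Not valid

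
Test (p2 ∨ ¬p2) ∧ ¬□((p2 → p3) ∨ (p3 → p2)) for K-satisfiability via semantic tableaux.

1. (p2 ∨ ¬p2) ∧ ¬□((p2 → p3) ∨ (p3 → p2)), w0
2. p2 ∨ ¬p2, w0
3. ¬□((p2 → p3) ∨ (p3 → p2)), w0
4. ¬p2, w0
5. ¬((p2 → p3) ∨ (p3 → p2)), w1
6. ¬(p2 → p3), w1
7. ¬(p3 → p2), w1
8. p2, w1
9. ¬p3, w1
10. p3, w1
11. ¬p2, w1
Accessibility: w0Rw1
Branch closes: p3 and ¬p3 both at w1.
Every branch closes; the branch above is one of them.

No, unsatisfiable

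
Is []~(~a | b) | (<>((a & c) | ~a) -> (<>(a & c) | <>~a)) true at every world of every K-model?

Tableau for the negation ~([]~(~a | b) | (<>((a & c) | ~a) -> (<>(a & c) | <>~a))):
1. ~([]~(~a | b) | (<>((a & c) | ~a) -> (<>(a & c) | <>~a))), u
2. ~[]~(~a | b), u
3. ~(<>((a & c) | ~a) -> (<>(a & c) | <>~a)), u
4. <>((a & c) | ~a), u
5. ~(<>(a & c) | <>~a), u
6. ~<>(a & c), u
7. ~<>~a, u
8. ~a | b, v
9. ~(a & c), v
10. a, v
11. b, v
12. ~c, v
13. (a & c) | ~a, w
14. ~(a & c), w
15. a, w
16. a & c, w
17. c, w
18. ~c, w
Accessibility: uRv, uRw
Branch closes: c and ~c both at w.
All branches of the negation close; one closing branch shown above.

Yes, valid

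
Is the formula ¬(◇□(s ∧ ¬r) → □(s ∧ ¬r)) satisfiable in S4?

Yes, satisfiable

1. ¬(◇□(s ∧ ¬r) → □(s ∧ ¬r)), w0
2. ◇□(s ∧ ¬r), w0   [¬→-rule on 1]
3. ¬□(s ∧ ¬r), w0   [¬→-rule on 1]
4. □(s ∧ ¬r), w1   [◇-rule on 2: fresh world w1, w0Rw1]
5. s ∧ ¬r, w1   [□-rule on 4 via w1Rw1]
6. s, w1   [∧-rule on 5]
7. ¬r, w1   [∧-rule on 5]
8. ¬(s ∧ ¬r), w2   [¬□-rule on 3: fresh world w2, w0Rw2]
9. r, w2   [¬∧-rule on 8 (branches; this branch)]
Accessibility: w0Rw0, w0Rw1, w0Rw2, w1Rw1, w2Rw2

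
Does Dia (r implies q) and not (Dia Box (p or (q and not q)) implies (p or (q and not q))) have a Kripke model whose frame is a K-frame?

Satisfiable (open branch found)

1. Dia (r implies q) and not (Dia Box (p or (q and not q)) implies (p or (q and not q))), 0
2. Dia (r implies q), 0
3. not (Dia Box (p or (q and not q)) implies (p or (q and not q))), 0
4. Dia Box (p or (q and not q)), 0
5. not (p or (q and not q)), 0
6. not p, 0
7. not (q and not q), 0
8. q, 0
9. r implies q, 1
10. q, 1
11. Box (p or (q and not q)), 2
Accessibility: 0R1, 0R2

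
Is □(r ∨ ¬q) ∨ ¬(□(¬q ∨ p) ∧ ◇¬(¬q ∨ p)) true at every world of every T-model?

Tableau for the negation ¬(□(r ∨ ¬q) ∨ ¬(□(¬q ∨ p) ∧ ◇¬(¬q ∨ p))):
1. ¬(□(r ∨ ¬q) ∨ ¬(□(¬q ∨ p) ∧ ◇¬(¬q ∨ p))), 0
2. ¬□(r ∨ ¬q), 0   [¬∨-rule on 1]
3. □(¬q ∨ p) ∧ ◇¬(¬q ∨ p), 0   [¬∨-rule on 1]
4. □(¬q ∨ p), 0   [∧-rule on 3]
5. ◇¬(¬q ∨ p), 0   [∧-rule on 3]
6. ¬q ∨ p, 0   [□-rule on 4 via 0R0]
7. p, 0   [∨-rule on 6 (branches; this branch)]
8. ¬(r ∨ ¬q), 1   [¬□-rule on 2: fresh world 1, 0R1]
9. ¬r, 1   [¬∨-rule on 8]
10. q, 1   [¬∨-rule on 8]
11. ¬q ∨ p, 1   [□-rule on 4 via 0R1]
12. p, 1   [∨-rule on 11 (branches; this branch)]
13. ¬(¬q ∨ p), 2   [◇-rule on 5: fresh world 2, 0R2]
14. q, 2   [¬∨-rule on 13]
15. ¬p, 2   [¬∨-rule on 13]
16. ¬q ∨ p, 2   [□-rule on 4 via 0R2]
17. p, 2   [∨-rule on 16 (branches; this branch)]
Accessibility: 0R0, 0R1, 0R2, 1R1, 2R2
Branch closes: p and ¬p both at 2.
Every branch of the negation's tableau closes; the branch above is one of them.

Valid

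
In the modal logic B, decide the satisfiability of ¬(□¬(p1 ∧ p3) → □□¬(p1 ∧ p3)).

1. ¬(□¬(p1 ∧ p3) → □□¬(p1 ∧ p3)), u
2. □¬(p1 ∧ p3), u
3. ¬□□¬(p1 ∧ p3), u
4. ¬(p1 ∧ p3), u
5. ¬p3, u
6. ¬□¬(p1 ∧ p3), v
7. ¬(p1 ∧ p3), v
8. ¬p3, v
9. p1 ∧ p3, w
10. p1, w
11. p3, w
Accessibility: uRu, uRv, vRu, vRv, vRw, wRv, wRw

Yes, satisfiable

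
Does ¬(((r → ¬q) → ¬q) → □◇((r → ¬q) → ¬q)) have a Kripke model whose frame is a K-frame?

Yes, satisfiable

1. ¬(((r → ¬q) → ¬q) → □◇((r → ¬q) → ¬q)), 0
2. (r → ¬q) → ¬q, 0
3. ¬□◇((r → ¬q) → ¬q), 0
4. ¬q, 0
5. ¬◇((r → ¬q) → ¬q), 1
Accessibility: 0R1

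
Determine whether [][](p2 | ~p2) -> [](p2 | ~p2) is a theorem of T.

Tableau for the negation ~([][](p2 | ~p2) -> [](p2 | ~p2)):
1. ~([][](p2 | ~p2) -> [](p2 | ~p2)), 0
2. [][](p2 | ~p2), 0
3. ~[](p2 | ~p2), 0
4. [](p2 | ~p2), 0
5. p2 | ~p2, 0
6. ~p2, 0
7. ~(p2 | ~p2), 1
8. ~p2, 1
9. p2, 1
Accessibility: 0R0, 0R1, 1R1
Branch closes: p2 and ~p2 both at 1.
Every branch of the negation's tableau closes; the branch above is one of them.

Yes, valid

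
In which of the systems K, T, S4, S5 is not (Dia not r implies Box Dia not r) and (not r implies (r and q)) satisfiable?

K, T, S4

S4-tableau for the formula:
1. not (Dia not r implies Box Dia not r) and (not r implies (r and q)), u
2. not (Dia not r implies Box Dia not r), u
3. not r implies (r and q), u
4. Dia not r, u
5. not Box Dia not r, u
6. r and q, u
7. r, u
8. q, u
9. not r, v
10. not Dia not r, w
11. r, w
Accessibility: uRu, uRv, uRw, vRv, wRw
Complete open branch: satisfiable in S4, hence also in K, T (this S4-model is also a K-model and a T-model).
S5-tableau for the formula:
1. not (Dia not r implies Box Dia not r) and (not r implies (r and q)), u
2. not (Dia not r implies Box Dia not r), u
3. not r implies (r and q), u
4. Dia not r, u
5. not Box Dia not r, u
6. r and q, u
7. r, u
8. q, u
9. not r, v
10. not Dia not r, w
11. r, v
Accessibility: uRu, uRv, uRw, vRu, vRv, vRw, wRu, wRv, wRw
Branch closes: r and not r both at v.
Every branch closes (one shown): unsatisfiable in S5.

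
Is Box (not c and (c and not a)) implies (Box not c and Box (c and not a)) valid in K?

Valid

Tableau for the negation not (Box (not c and (c and not a)) implies (Box not c and Box (c and not a))):
1. not (Box (not c and (c and not a)) implies (Box not c and Box (c and not a))), 0
2. Box (not c and (c and not a)), 0   [neg-implies-rule on 1]
3. not (Box not c and Box (c and not a)), 0   [neg-implies-rule on 1]
4. not Box (c and not a), 0   [neg-and-rule on 3 (branches; this branch)]
5. not (c and not a), 1   [neg-Box-rule on 4: fresh world 1, 0R1]
6. not c and (c and not a), 1   [Box-rule on 2 via 0R1]
7. not c, 1   [and-rule on 6]
8. c and not a, 1   [and-rule on 6]
9. c, 1   [and-rule on 8]
10. not a, 1   [and-rule on 8]
Accessibility: 0R1
Branch closes: c and not c both at 1.
All branches of the negation close; one closing branch shown above.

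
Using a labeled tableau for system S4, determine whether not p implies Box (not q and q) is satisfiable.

Satisfiable (open branch found)

1. not p implies Box (not q and q), 0
2. p, 0
Accessibility: 0R0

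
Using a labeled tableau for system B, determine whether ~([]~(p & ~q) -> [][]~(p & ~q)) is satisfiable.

Yes, satisfiable

1. ~([]~(p & ~q) -> [][]~(p & ~q)), 0
2. []~(p & ~q), 0   [~->-rule on 1]
3. ~[][]~(p & ~q), 0   [~->-rule on 1]
4. ~(p & ~q), 0   [[]-rule on 2 via 0R0]
5. q, 0   [~&-rule on 4 (branches; this branch)]
6. ~[]~(p & ~q), 1   [~[]-rule on 3: fresh world 1, 0R1]
7. ~(p & ~q), 1   [[]-rule on 2 via 0R1]
8. q, 1   [~&-rule on 7 (branches; this branch)]
9. p & ~q, 2   [~[]-rule on 6: fresh world 2, 1R2]
10. p, 2   [&-rule on 9]
11. ~q, 2   [&-rule on 9]
Accessibility: 0R0, 0R1, 1R0, 1R1, 1R2, 2R1, 2R2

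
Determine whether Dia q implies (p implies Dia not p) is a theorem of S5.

Tableau for the negation not (Dia q implies (p implies Dia not p)):
1. not (Dia q implies (p implies Dia not p)), u
2. Dia q, u
3. not (p implies Dia not p), u
4. p, u
5. not Dia not p, u
6. q, v
7. p, v
Accessibility: uRu, uRv, vRu, vRv
The negation has an open branch (countermodel exists).

Not valid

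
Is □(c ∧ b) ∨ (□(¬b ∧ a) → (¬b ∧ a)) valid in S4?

Tableau for the negation ¬(□(c ∧ b) ∨ (□(¬b ∧ a) → (¬b ∧ a))):
1. ¬(□(c ∧ b) ∨ (□(¬b ∧ a) → (¬b ∧ a))), w0
2. ¬□(c ∧ b), w0   [¬∨-rule on 1]
3. ¬(□(¬b ∧ a) → (¬b ∧ a)), w0   [¬∨-rule on 1]
4. □(¬b ∧ a), w0   [¬→-rule on 3]
5. ¬(¬b ∧ a), w0   [¬→-rule on 3]
6. ¬b ∧ a, w0   [□-rule on 4 via w0Rw0]
7. ¬b, w0   [∧-rule on 6]
8. a, w0   [∧-rule on 6]
9. ¬a, w0   [¬∧-rule on 5 (branches; this branch)]
Accessibility: w0Rw0
Branch closes: a and ¬a both at w0.
All branches of the negation close; one closing branch shown above.

Valid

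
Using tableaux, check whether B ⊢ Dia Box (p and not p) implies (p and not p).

Valid in B

Tableau for the negation not (Dia Box (p and not p) implies (p and not p)):
1. not (Dia Box (p and not p) implies (p and not p)), u
2. Dia Box (p and not p), u
3. not (p and not p), u
4. p, u
5. Box (p and not p), v
6. p and not p, u
7. not p, u
Accessibility: uRu, uRv, vRu, vRv
Branch closes: p and not p both at u.
Every branch of the negation's tableau closes; the branch above is one of them.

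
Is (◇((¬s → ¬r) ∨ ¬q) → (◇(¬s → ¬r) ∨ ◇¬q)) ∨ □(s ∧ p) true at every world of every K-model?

Valid in K

Tableau for the negation ¬((◇((¬s → ¬r) ∨ ¬q) → (◇(¬s → ¬r) ∨ ◇¬q)) ∨ □(s ∧ p)):
1. ¬((◇((¬s → ¬r) ∨ ¬q) → (◇(¬s → ¬r) ∨ ◇¬q)) ∨ □(s ∧ p)), u
2. ¬(◇((¬s → ¬r) ∨ ¬q) → (◇(¬s → ¬r) ∨ ◇¬q)), u
3. ¬□(s ∧ p), u
4. ◇((¬s → ¬r) ∨ ¬q), u
5. ¬(◇(¬s → ¬r) ∨ ◇¬q), u
6. ¬◇(¬s → ¬r), u
7. ¬◇¬q, u
8. ¬(s ∧ p), v
9. ¬(¬s → ¬r), v
10. ¬s, v
11. r, v
12. q, v
13. ¬p, v
14. (¬s → ¬r) ∨ ¬q, w
15. ¬(¬s → ¬r), w
16. ¬s, w
17. r, w
18. q, w
19. ¬s → ¬r, w
20. ¬r, w
Accessibility: uRv, uRw
Branch closes: r and ¬r both at w.
Every branch of the negation's tableau closes; the branch above is one of them.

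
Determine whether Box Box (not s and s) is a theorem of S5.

Tableau for the negation not Box Box (not s and s):
1. not Box Box (not s and s), 0
2. not Box (not s and s), 1   [neg-Box-rule on 1: fresh world 1, 0R1]
3. not (not s and s), 2   [neg-Box-rule on 2: fresh world 2, 1R2]
4. not s, 2   [neg-and-rule on 3 (branches; this branch)]
Accessibility: 0R0, 0R1, 0R2, 1R0, 1R1, 1R2, 2R0, 2R1, 2R2
The negation has an open branch (countermodel exists).

Not valid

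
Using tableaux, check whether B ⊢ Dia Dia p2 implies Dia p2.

Tableau for the negation not (Dia Dia p2 implies Dia p2):
1. not (Dia Dia p2 implies Dia p2), w0
2. Dia Dia p2, w0   [neg-implies-rule on 1]
3. not Dia p2, w0   [neg-implies-rule on 1]
4. not p2, w0   [neg-Dia-rule on 3 via w0Rw0]
5. Dia p2, w1   [Dia-rule on 2: fresh world w1, w0Rw1]
6. not p2, w1   [neg-Dia-rule on 3 via w0Rw1]
7. p2, w2   [Dia-rule on 5: fresh world w2, w1Rw2]
Accessibility: w0Rw0, w0Rw1, w1Rw0, w1Rw1, w1Rw2, w2Rw1, w2Rw2
The negation has an open branch (countermodel exists).

No, not valid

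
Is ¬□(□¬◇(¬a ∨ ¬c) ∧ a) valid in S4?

Invalid (countermodel exists)

Tableau for the negation □(□¬◇(¬a ∨ ¬c) ∧ a):
1. □(□¬◇(¬a ∨ ¬c) ∧ a), 0
2. □¬◇(¬a ∨ ¬c) ∧ a, 0
3. □¬◇(¬a ∨ ¬c), 0
4. a, 0
5. ¬◇(¬a ∨ ¬c), 0
6. ¬(¬a ∨ ¬c), 0
7. c, 0
Accessibility: 0R0
The negation has an open branch (countermodel exists).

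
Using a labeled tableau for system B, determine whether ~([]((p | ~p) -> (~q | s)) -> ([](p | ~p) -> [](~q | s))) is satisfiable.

No, unsatisfiable

1. ~([]((p | ~p) -> (~q | s)) -> ([](p | ~p) -> [](~q | s))), w0
2. []((p | ~p) -> (~q | s)), w0
3. ~([](p | ~p) -> [](~q | s)), w0
4. [](p | ~p), w0
5. ~[](~q | s), w0
6. (p | ~p) -> (~q | s), w0
7. p | ~p, w0
8. ~q | s, w0
9. ~p, w0
10. s, w0
11. ~(~q | s), w1
12. q, w1
13. ~s, w1
14. (p | ~p) -> (~q | s), w1
15. p | ~p, w1
16. ~q | s, w1
17. ~p, w1
18. s, w1
Accessibility: w0Rw0, w0Rw1, w1Rw0, w1Rw1
Branch closes: s and ~s both at w1.
Every branch closes; the branch above is one of them.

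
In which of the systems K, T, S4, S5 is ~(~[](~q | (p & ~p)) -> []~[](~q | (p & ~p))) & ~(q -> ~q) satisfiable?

K, T, S4

S4-tableau for the formula:
1. ~(~[](~q | (p & ~p)) -> []~[](~q | (p & ~p))) & ~(q -> ~q), w0
2. ~(~[](~q | (p & ~p)) -> []~[](~q | (p & ~p))), w0
3. ~(q -> ~q), w0
4. ~[](~q | (p & ~p)), w0
5. ~[]~[](~q | (p & ~p)), w0
6. q, w0
7. ~(~q | (p & ~p)), w1
8. q, w1
9. ~(p & ~p), w1
10. p, w1
11. [](~q | (p & ~p)), w2
12. ~q | (p & ~p), w2
13. ~q, w2
Accessibility: w0Rw0, w0Rw1, w0Rw2, w1Rw1, w2Rw2
Complete open branch: satisfiable in S4, hence also in K, T (this S4-model is also a K-model and a T-model).
S5-tableau for the formula:
1. ~(~[](~q | (p & ~p)) -> []~[](~q | (p & ~p))) & ~(q -> ~q), w0
2. ~(~[](~q | (p & ~p)) -> []~[](~q | (p & ~p))), w0
3. ~(q -> ~q), w0
4. ~[](~q | (p & ~p)), w0
5. ~[]~[](~q | (p & ~p)), w0
6. q, w0
7. ~(~q | (p & ~p)), w1
8. q, w1
9. ~(p & ~p), w1
10. p, w1
11. [](~q | (p & ~p)), w2
12. ~q | (p & ~p), w0
13. ~q | (p & ~p), w1
14. ~q | (p & ~p), w2
15. p & ~p, w0
16. p, w0
17. ~p, w0
Accessibility: w0Rw0, w0Rw1, w0Rw2, w1Rw0, w1Rw1, w1Rw2, w2Rw0, w2Rw1, w2Rw2
Branch closes: p and ~p both at w0.
Every branch closes (one shown): unsatisfiable in S5.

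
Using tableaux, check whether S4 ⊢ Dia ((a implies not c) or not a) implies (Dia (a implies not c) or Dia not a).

Yes, valid

Tableau for the negation not (Dia ((a implies not c) or not a) implies (Dia (a implies not c) or Dia not a)):
1. not (Dia ((a implies not c) or not a) implies (Dia (a implies not c) or Dia not a)), u
2. Dia ((a implies not c) or not a), u
3. not (Dia (a implies not c) or Dia not a), u
4. not Dia (a implies not c), u
5. not Dia not a, u
6. not (a implies not c), u
7. a, u
8. c, u
9. (a implies not c) or not a, v
10. not (a implies not c), v
11. a, v
12. c, v
13. a implies not c, v
14. not c, v
Accessibility: uRu, uRv, vRv
Branch closes: c and not c both at v.
Every branch of the negation's tableau closes; the branch above is one of them.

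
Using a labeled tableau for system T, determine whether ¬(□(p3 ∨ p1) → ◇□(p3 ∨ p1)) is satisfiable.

1. ¬(□(p3 ∨ p1) → ◇□(p3 ∨ p1)), w0
2. □(p3 ∨ p1), w0
3. ¬◇□(p3 ∨ p1), w0
4. p3 ∨ p1, w0
5. ¬□(p3 ∨ p1), w0
6. p1, w0
7. ¬(p3 ∨ p1), w1
8. ¬p3, w1
9. ¬p1, w1
10. p3 ∨ p1, w1
11. ¬□(p3 ∨ p1), w1
12. p1, w1
Accessibility: w0Rw0, w0Rw1, w1Rw1
Branch closes: p1 and ¬p1 both at w1.
(One branch shown.) All branches close.

No, unsatisfiable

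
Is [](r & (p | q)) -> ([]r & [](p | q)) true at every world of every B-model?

Tableau for the negation ~([](r & (p | q)) -> ([]r & [](p | q))):
1. ~([](r & (p | q)) -> ([]r & [](p | q))), w0
2. [](r & (p | q)), w0
3. ~([]r & [](p | q)), w0
4. r & (p | q), w0
5. r, w0
6. p | q, w0
7. ~[](p | q), w0
8. q, w0
9. ~(p | q), w1
10. ~p, w1
11. ~q, w1
12. r & (p | q), w1
13. r, w1
14. p | q, w1
15. q, w1
Accessibility: w0Rw0, w0Rw1, w1Rw0, w1Rw1
Branch closes: q and ~q both at w1.
Every branch of the negation's tableau closes; the branch above is one of them.

Valid in B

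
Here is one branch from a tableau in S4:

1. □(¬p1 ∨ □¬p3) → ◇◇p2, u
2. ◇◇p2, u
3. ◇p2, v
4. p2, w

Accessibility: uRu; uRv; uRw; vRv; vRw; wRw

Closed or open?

No atom appears with both signs at the same world.

No, open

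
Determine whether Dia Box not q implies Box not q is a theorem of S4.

Not valid

Tableau for the negation not (Dia Box not q implies Box not q):
1. not (Dia Box not q implies Box not q), 0
2. Dia Box not q, 0
3. not Box not q, 0
4. Box not q, 1
5. not q, 1
6. q, 2
Accessibility: 0R0, 0R1, 0R2, 1R1, 2R2
The negation has an open branch (countermodel exists).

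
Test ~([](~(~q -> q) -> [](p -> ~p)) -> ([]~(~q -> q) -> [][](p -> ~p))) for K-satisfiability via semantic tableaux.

1. ~([](~(~q -> q) -> [](p -> ~p)) -> ([]~(~q -> q) -> [][](p -> ~p))), w0
2. [](~(~q -> q) -> [](p -> ~p)), w0
3. ~([]~(~q -> q) -> [][](p -> ~p)), w0
4. []~(~q -> q), w0
5. ~[][](p -> ~p), w0
6. ~[](p -> ~p), w1
7. ~(~q -> q) -> [](p -> ~p), w1
8. ~(~q -> q), w1
9. ~q, w1
10. [](p -> ~p), w1
11. ~(p -> ~p), w2
12. p, w2
13. p -> ~p, w2
14. ~p, w2
Accessibility: w0Rw1, w1Rw2
Branch closes: p and ~p both at w2.
All branches of the tableau close; one closing branch shown above.

Unsatisfiable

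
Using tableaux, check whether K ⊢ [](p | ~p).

Tableau for the negation ~[](p | ~p):
1. ~[](p | ~p), u
2. ~(p | ~p), v
3. ~p, v
4. p, v
Accessibility: uRv
Branch closes: p and ~p both at v.
All branches of the negation close; one closing branch shown above.

Valid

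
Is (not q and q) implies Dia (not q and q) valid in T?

Tableau for the negation not ((not q and q) implies Dia (not q and q)):
1. not ((not q and q) implies Dia (not q and q)), 0
2. not q and q, 0
3. not Dia (not q and q), 0
4. not q, 0
5. q, 0
Accessibility: 0R0
Branch closes: q and not q both at 0.
Every branch of the negation's tableau closes; the branch above is one of them.

Yes, valid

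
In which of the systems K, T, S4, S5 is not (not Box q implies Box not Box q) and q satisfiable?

S5-tableau for the formula:
1. not (not Box q implies Box not Box q) and q, u
2. not (not Box q implies Box not Box q), u   [and-rule on 1]
3. q, u   [and-rule on 1]
4. not Box q, u   [neg-implies-rule on 2]
5. not Box not Box q, u   [neg-implies-rule on 2]
6. not q, v   [neg-Box-rule on 4: fresh world v, uRv]
7. Box q, w   [neg-Box-rule on 5: fresh world w, uRw]
8. q, v   [Box-rule on 7 via wRv]
Accessibility: uRu, uRv, uRw, vRu, vRv, vRw, wRu, wRv, wRw
Branch closes: q and not q both at v.
Every branch closes (one shown): unsatisfiable in S5.
S4-tableau for the formula:
1. not (not Box q implies Box not Box q) and q, u
2. not (not Box q implies Box not Box q), u   [and-rule on 1]
3. q, u   [and-rule on 1]
4. not Box q, u   [neg-implies-rule on 2]
5. not Box not Box q, u   [neg-implies-rule on 2]
6. not q, v   [neg-Box-rule on 4: fresh world v, uRv]
7. Box q, w   [neg-Box-rule on 5: fresh world w, uRw]
8. q, w   [Box-rule on 7 via wRw]
Accessibility: uRu, uRv, uRw, vRv, wRw
Complete open branch: satisfiable in S4, hence also in K, T (this S4-model is also a K-model and a T-model).

K, T, S4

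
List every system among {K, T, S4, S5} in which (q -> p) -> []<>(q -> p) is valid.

S5

S5-tableau for the negation ~((q -> p) -> []<>(q -> p)):
1. ~((q -> p) -> []<>(q -> p)), w0
2. q -> p, w0
3. ~[]<>(q -> p), w0
4. p, w0
5. ~<>(q -> p), w1
6. ~(q -> p), w0
7. q, w0
8. ~p, w0
Accessibility: w0Rw0, w0Rw1, w1Rw0, w1Rw1
Branch closes: p and ~p both at w0.
Every branch closes (one shown): valid in S5.
S4-tableau for the negation ~((q -> p) -> []<>(q -> p)):
1. ~((q -> p) -> []<>(q -> p)), w0
2. q -> p, w0
3. ~[]<>(q -> p), w0
4. p, w0
5. ~<>(q -> p), w1
6. ~(q -> p), w1
7. q, w1
8. ~p, w1
Accessibility: w0Rw0, w0Rw1, w1Rw1
Complete open branch: countermodel on an S4-frame, so not valid in S4, nor in K, T (the same frame is also a K-frame and a T-frame).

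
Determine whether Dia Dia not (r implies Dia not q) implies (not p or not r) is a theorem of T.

No, not valid

Tableau for the negation not (Dia Dia not (r implies Dia not q) implies (not p or not r)):
1. not (Dia Dia not (r implies Dia not q) implies (not p or not r)), 0
2. Dia Dia not (r implies Dia not q), 0
3. not (not p or not r), 0
4. p, 0
5. r, 0
6. Dia not (r implies Dia not q), 1
7. not (r implies Dia not q), 2
8. r, 2
9. not Dia not q, 2
10. q, 2
Accessibility: 0R0, 0R1, 1R1, 1R2, 2R2
The negation has an open branch (countermodel exists).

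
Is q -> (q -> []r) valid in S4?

Tableau for the negation ~(q -> (q -> []r)):
1. ~(q -> (q -> []r)), 0
2. q, 0
3. ~(q -> []r), 0
4. ~[]r, 0
5. ~r, 1
Accessibility: 0R0, 0R1, 1R1
The negation has an open branch (countermodel exists).

No, not valid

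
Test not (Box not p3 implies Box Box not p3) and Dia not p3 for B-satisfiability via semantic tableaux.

Satisfiable

1. not (Box not p3 implies Box Box not p3) and Dia not p3, u
2. not (Box not p3 implies Box Box not p3), u   [and-rule on 1]
3. Dia not p3, u   [and-rule on 1]
4. Box not p3, u   [neg-implies-rule on 2]
5. not Box Box not p3, u   [neg-implies-rule on 2]
6. not p3, u   [Box-rule on 4 via uRu]
7. not p3, v   [Dia-rule on 3: fresh world v, uRv]
8. not Box not p3, w   [neg-Box-rule on 5: fresh world w, uRw]
9. not p3, w   [Box-rule on 4 via uRw]
10. p3, x   [neg-Box-rule on 8: fresh world x, wRx]
Accessibility: uRu, uRv, uRw, vRu, vRv, wRu, wRw, wRx, xRw, xRx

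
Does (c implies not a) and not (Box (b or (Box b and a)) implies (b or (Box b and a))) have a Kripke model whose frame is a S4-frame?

No, unsatisfiable

1. (c implies not a) and not (Box (b or (Box b and a)) implies (b or (Box b and a))), 0
2. c implies not a, 0
3. not (Box (b or (Box b and a)) implies (b or (Box b and a))), 0
4. Box (b or (Box b and a)), 0
5. not (b or (Box b and a)), 0
6. not b, 0
7. not (Box b and a), 0
8. b or (Box b and a), 0
9. not c, 0
10. not Box b, 0
11. Box b and a, 0
12. Box b, 0
13. a, 0
14. b, 0
Accessibility: 0R0
Branch closes: b and not b both at 0.
(One branch shown.) All branches close.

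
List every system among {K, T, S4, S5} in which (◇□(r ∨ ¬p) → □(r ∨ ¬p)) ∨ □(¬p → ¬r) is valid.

S4-tableau for the negation ¬((◇□(r ∨ ¬p) → □(r ∨ ¬p)) ∨ □(¬p → ¬r)):
1. ¬((◇□(r ∨ ¬p) → □(r ∨ ¬p)) ∨ □(¬p → ¬r)), u
2. ¬(◇□(r ∨ ¬p) → □(r ∨ ¬p)), u
3. ¬□(¬p → ¬r), u
4. ◇□(r ∨ ¬p), u
5. ¬□(r ∨ ¬p), u
6. ¬(¬p → ¬r), v
7. ¬p, v
8. r, v
9. □(r ∨ ¬p), w
10. r ∨ ¬p, w
11. ¬p, w
12. ¬(r ∨ ¬p), x
13. ¬r, x
14. p, x
Accessibility: uRu, uRv, uRw, uRx, vRv, wRw, xRx
Complete open branch: countermodel on an S4-frame, so not valid in S4, nor in K, T (the same frame is also a K-frame and a T-frame).
S5-tableau for the negation ¬((◇□(r ∨ ¬p) → □(r ∨ ¬p)) ∨ □(¬p → ¬r)):
1. ¬((◇□(r ∨ ¬p) → □(r ∨ ¬p)) ∨ □(¬p → ¬r)), u
2. ¬(◇□(r ∨ ¬p) → □(r ∨ ¬p)), u
3. ¬□(¬p → ¬r), u
4. ◇□(r ∨ ¬p), u
5. ¬□(r ∨ ¬p), u
6. ¬(¬p → ¬r), v
7. ¬p, v
8. r, v
9. □(r ∨ ¬p), w
10. r ∨ ¬p, u
11. r ∨ ¬p, v
12. r ∨ ¬p, w
13. ¬p, u
14. ¬p, w
15. ¬(r ∨ ¬p), x
16. ¬r, x
17. p, x
18. r ∨ ¬p, x
19. ¬p, x
Accessibility: uRu, uRv, uRw, uRx, vRu, vRv, vRw, vRx, wRu, wRv, wRw, wRx, xRu, xRv, xRw, xRx
Branch closes: p and ¬p both at x.
Every branch closes (one shown): valid in S5.

S5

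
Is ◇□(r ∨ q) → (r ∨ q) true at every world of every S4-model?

No, not valid

Tableau for the negation ¬(◇□(r ∨ q) → (r ∨ q)):
1. ¬(◇□(r ∨ q) → (r ∨ q)), w0
2. ◇□(r ∨ q), w0
3. ¬(r ∨ q), w0
4. ¬r, w0
5. ¬q, w0
6. □(r ∨ q), w1
7. r ∨ q, w1
8. q, w1
Accessibility: w0Rw0, w0Rw1, w1Rw1
The negation has an open branch (countermodel exists).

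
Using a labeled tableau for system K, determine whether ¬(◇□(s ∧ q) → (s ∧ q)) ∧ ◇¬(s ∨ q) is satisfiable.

Satisfiable (open branch found)

1. ¬(◇□(s ∧ q) → (s ∧ q)) ∧ ◇¬(s ∨ q), u
2. ¬(◇□(s ∧ q) → (s ∧ q)), u
3. ◇¬(s ∨ q), u
4. ◇□(s ∧ q), u
5. ¬(s ∧ q), u
6. ¬q, u
7. ¬(s ∨ q), v
8. ¬s, v
9. ¬q, v
10. □(s ∧ q), w
Accessibility: uRv, uRw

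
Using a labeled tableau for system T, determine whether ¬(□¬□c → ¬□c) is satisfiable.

Unsatisfiable (every branch closes)

1. ¬(□¬□c → ¬□c), u
2. □¬□c, u   [¬→-rule on 1]
3. □c, u   [¬→-rule on 1]
4. ¬□c, u   [□-rule on 2 via uRu]
5. c, u   [□-rule on 3 via uRu]
6. ¬c, v   [¬□-rule on 4: fresh world v, uRv]
7. ¬□c, v   [□-rule on 2 via uRv]
8. c, v   [□-rule on 3 via uRv]
Accessibility: uRu, uRv, vRv
Branch closes: c and ¬c both at v.
Every branch closes; the branch above is one of them.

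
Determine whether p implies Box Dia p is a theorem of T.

No, not valid

Tableau for the negation not (p implies Box Dia p):
1. not (p implies Box Dia p), 0
2. p, 0
3. not Box Dia p, 0
4. not Dia p, 1
5. not p, 1
Accessibility: 0R0, 0R1, 1R1
The negation has an open branch (countermodel exists).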